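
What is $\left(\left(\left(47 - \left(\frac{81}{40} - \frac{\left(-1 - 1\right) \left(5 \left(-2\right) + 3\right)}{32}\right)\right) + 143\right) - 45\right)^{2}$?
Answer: $\frac{131629729}{6400} \approx 20567.0$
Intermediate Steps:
$\left(\left(\left(47 - \left(\frac{81}{40} - \frac{\left(-1 - 1\right) \left(5 \left(-2\right) + 3\right)}{32}\right)\right) + 143\right) - 45\right)^{2} = \left(\left(\left(47 - \left(\frac{81}{40} - - 2 \left(-10 + 3\right) \frac{1}{32}\right)\right) + 143\right) - 45\right)^{2} = \left(\left(\left(47 - \left(\frac{81}{40} - \left(-2\right) \left(-7\right) \frac{1}{32}\right)\right) + 143\right) - 45\right)^{2} = \left(\left(\left(47 + \left(- \frac{81}{40} + 14 \cdot \frac{1}{32}\right)\right) + 143\right) - 45\right)^{2} = \left(\left(\left(47 + \left(- \frac{81}{40} + \frac{7}{16}\right)\right) + 143\right) - 45\right)^{2} = \left(\left(\left(47 - \frac{127}{80}\right) + 143\right) - 45\right)^{2} = \left(\left(\frac{3633}{80} + 143\right) - 45\right)^{2} = \left(\frac{15073}{80} - 45\right)^{2} = \left(\frac{11473}{80}\right)^{2} = \frac{131629729}{6400}$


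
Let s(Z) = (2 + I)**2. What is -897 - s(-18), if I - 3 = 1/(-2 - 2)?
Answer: -14713/16 ≈ -919.56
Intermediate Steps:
I = 11/4 (I = 3 + 1/(-2 - 2) = 3 + 1/(-4) = 3 - 1/4 = 11/4 ≈ 2.7500)
s(Z) = 361/16 (s(Z) = (2 + 11/4)**2 = (19/4)**2 = 361/16)
-897 - s(-18) = -897 - 1*361/16 = -897 - 361/16 = -14713/16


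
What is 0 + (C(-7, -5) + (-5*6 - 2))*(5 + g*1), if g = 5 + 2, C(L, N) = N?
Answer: -444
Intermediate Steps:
g = 7
0 + (C(-7, -5) + (-5*6 - 2))*(5 + g*1) = 0 + (-5 + (-5*6 - 2))*(5 + 7*1) = 0 + (-5 + (-30 - 2))*(5 + 7) = 0 + (-5 - 32)*12 = 0 - 37*12 = 0 - 444 = -444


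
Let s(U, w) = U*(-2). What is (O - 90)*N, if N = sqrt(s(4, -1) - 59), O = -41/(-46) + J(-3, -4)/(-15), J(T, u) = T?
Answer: -20449*I*sqrt(67)/230 ≈ -727.75*I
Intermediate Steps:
s(U, w) = -2*U
O = 251/230 (O = -41/(-46) - 3/(-15) = -41*(-1/46) - 3*(-1/15) = 41/46 + 1/5 = 251/230 ≈ 1.0913)
N = I*sqrt(67) (N = sqrt(-2*4 - 59) = sqrt(-8 - 59) = sqrt(-67) = I*sqrt(67) ≈ 8.1853*I)
(O - 90)*N = (251/230 - 90)*(I*sqrt(67)) = -20449*I*sqrt(67)/230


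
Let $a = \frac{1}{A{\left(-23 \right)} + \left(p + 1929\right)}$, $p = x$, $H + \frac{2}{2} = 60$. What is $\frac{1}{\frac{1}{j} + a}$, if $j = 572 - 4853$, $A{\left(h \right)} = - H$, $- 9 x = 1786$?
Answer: $\frac{64403364}{23485} \approx 2742.3$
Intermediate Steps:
$H = 59$ ($H = -1 + 60 = 59$)
$x = - \frac{1786}{9}$ ($x = \left(- \frac{1}{9}\right) 1786 = - \frac{1786}{9} \approx -198.44$)
$A{\left(h \right)} = -59$ ($A{\left(h \right)} = \left(-1\right) 59 = -59$)
$p = - \frac{1786}{9} \approx -198.44$
$j = -4281$ ($j = 572 - 4853 = -4281$)
$a = \frac{9}{15044}$ ($a = \frac{1}{-59 + \left(- \frac{1786}{9} + 1929\right)} = \frac{1}{-59 + \frac{15575}{9}} = \frac{1}{\frac{15044}{9}} = \frac{9}{15044} \approx 0.00059825$)
$\frac{1}{\frac{1}{j} + a} = \frac{1}{\frac{1}{-4281} + \frac{9}{15044}} = \frac{1}{- \frac{1}{4281} + \frac{9}{15044}} = \frac{1}{\frac{23485}{64403364}} = \frac{64403364}{23485}$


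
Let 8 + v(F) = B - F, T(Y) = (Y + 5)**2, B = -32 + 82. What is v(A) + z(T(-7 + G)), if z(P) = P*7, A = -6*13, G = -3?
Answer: 295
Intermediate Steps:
A = -78
B = 50
T(Y) = (5 + Y)**2
v(F) = 42 - F (v(F) = -8 + (50 - F) = 42 - F)
z(P) = 7*P
v(A) + z(T(-7 + G)) = (42 - 1*(-78)) + 7*(5 + (-7 - 3))**2 = (42 + 78) + 7*(5 - 10)**2 = 120 + 7*(-5)**2 = 120 + 7*25 = 120 + 175 = 295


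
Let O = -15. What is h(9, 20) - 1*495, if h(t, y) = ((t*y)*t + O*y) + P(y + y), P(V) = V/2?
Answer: 845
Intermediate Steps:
P(V) = V/2 (P(V) = V*(½) = V/2)
h(t, y) = -14*y + y*t² (h(t, y) = ((t*y)*t - 15*y) + (y + y)/2 = (y*t² - 15*y) + (2*y)/2 = (-15*y + y*t²) + y = -14*y + y*t²)
h(9, 20) - 1*495 = 20*(-14 + 9²) - 1*495 = 20*(-14 + 81) - 495 = 20*67 - 495 = 1340 - 495 = 845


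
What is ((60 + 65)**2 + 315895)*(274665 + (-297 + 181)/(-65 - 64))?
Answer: 11746383819520/129 ≈ 9.1057e+10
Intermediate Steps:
((60 + 65)**2 + 315895)*(274665 + (-297 + 181)/(-65 - 64)) = (125**2 + 315895)*(274665 - 116/(-129)) = (15625 + 315895)*(274665 - 116*(-1/129)) = 331520*(274665 + 116/129) = 331520*(35431901/129) = 11746383819520/129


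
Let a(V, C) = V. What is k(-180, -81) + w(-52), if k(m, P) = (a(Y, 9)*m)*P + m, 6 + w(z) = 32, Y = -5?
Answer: -73054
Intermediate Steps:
w(z) = 26 (w(z) = -6 + 32 = 26)
k(m, P) = m - 5*P*m (k(m, P) = (-5*m)*P + m = -5*P*m + m = m - 5*P*m)
k(-180, -81) + w(-52) = -180*(1 - 5*(-81)) + 26 = -180*(1 + 405) + 26 = -180*406 + 26 = -73080 + 26 = -73054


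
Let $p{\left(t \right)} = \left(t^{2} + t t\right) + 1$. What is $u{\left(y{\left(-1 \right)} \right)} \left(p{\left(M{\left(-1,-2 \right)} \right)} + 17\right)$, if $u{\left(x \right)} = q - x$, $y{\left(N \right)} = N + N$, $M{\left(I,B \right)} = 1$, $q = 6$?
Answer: $160$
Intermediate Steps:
$y{\left(N \right)} = 2 N$
$p{\left(t \right)} = 1 + 2 t^{2}$ ($p{\left(t \right)} = \left(t^{2} + t^{2}\right) + 1 = 2 t^{2} + 1 = 1 + 2 t^{2}$)
$u{\left(x \right)} = 6 - x$
$u{\left(y{\left(-1 \right)} \right)} \left(p{\left(M{\left(-1,-2 \right)} \right)} + 17\right) = \left(6 - 2 \left(-1\right)\right) \left(\left(1 + 2 \cdot 1^{2}\right) + 17\right) = \left(6 - -2\right) \left(\left(1 + 2 \cdot 1\right) + 17\right) = \left(6 + 2\right) \left(\left(1 + 2\right) + 17\right) = 8 \left(3 + 17\right) = 8 \cdot 20 = 160$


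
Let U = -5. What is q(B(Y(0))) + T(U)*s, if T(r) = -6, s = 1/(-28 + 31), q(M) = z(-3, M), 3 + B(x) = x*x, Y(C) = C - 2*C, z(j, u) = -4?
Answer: -6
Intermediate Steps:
Y(C) = -C
B(x) = -3 + x² (B(x) = -3 + x*x = -3 + x²)
q(M) = -4
s = ⅓ (s = 1/3 = ⅓ ≈ 0.33333)
q(B(Y(0))) + T(U)*s = -4 - 6*⅓ = -4 - 2 = -6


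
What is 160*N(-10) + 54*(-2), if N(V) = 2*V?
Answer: -3308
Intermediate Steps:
160*N(-10) + 54*(-2) = 160*(2*(-10)) + 54*(-2) = 160*(-20) - 108 = -3200 - 108 = -3308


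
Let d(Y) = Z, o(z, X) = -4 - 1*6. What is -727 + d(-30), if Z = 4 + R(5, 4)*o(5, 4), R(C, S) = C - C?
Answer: -723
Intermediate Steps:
R(C, S) = 0
o(z, X) = -10 (o(z, X) = -4 - 6 = -10)
Z = 4 (Z = 4 + 0*(-10) = 4 + 0 = 4)
d(Y) = 4
-727 + d(-30) = -727 + 4 = -723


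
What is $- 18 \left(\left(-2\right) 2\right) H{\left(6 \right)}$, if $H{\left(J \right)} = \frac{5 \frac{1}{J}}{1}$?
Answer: $60$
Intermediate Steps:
$H{\left(J \right)} = \frac{5}{J}$ ($H{\left(J \right)} = \frac{5}{J} 1 = \frac{5}{J}$)
$- 18 \left(\left(-2\right) 2\right) H{\left(6 \right)} = - 18 \left(\left(-2\right) 2\right) \frac{5}{6} = \left(-18\right) \left(-4\right) 5 \cdot \frac{1}{6} = 72 \cdot \frac{5}{6} = 60$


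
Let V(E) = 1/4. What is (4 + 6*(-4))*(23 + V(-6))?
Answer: -465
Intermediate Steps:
V(E) = ¼
(4 + 6*(-4))*(23 + V(-6)) = (4 + 6*(-4))*(23 + ¼) = (4 - 24)*(93/4) = -20*93/4 = -465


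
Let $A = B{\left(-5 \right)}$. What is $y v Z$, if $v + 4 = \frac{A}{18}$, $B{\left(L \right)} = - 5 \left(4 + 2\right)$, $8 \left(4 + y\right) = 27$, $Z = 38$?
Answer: $\frac{1615}{12} \approx 134.58$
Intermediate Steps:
$y = - \frac{5}{8}$ ($y = -4 + \frac{1}{8} \cdot 27 = -4 + \frac{27}{8} = - \frac{5}{8} \approx -0.625$)
$B{\left(L \right)} = -30$ ($B{\left(L \right)} = \left(-5\right) 6 = -30$)
$A = -30$
$v = - \frac{17}{3}$ ($v = -4 - \frac{30}{18} = -4 - \frac{5}{3} = - \frac{17}{3} \approx -5.6667$)
$y v Z = \left(- \frac{5}{8}\right) \left(- \frac{17}{3}\right) 38 = \frac{85}{24} \cdot 38 = \frac{1615}{12}$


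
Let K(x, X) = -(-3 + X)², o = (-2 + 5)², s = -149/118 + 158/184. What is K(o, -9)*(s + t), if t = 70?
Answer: -13599612/1357 ≈ -10022.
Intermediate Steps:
s = -2193/5428 (s = -149*1/118 + 158*(1/184) = -149/118 + 79/92 = -2193/5428 ≈ -0.40402)
o = 9 (o = 3² = 9)
K(o, -9)*(s + t) = (-(-3 - 9)²)*(-2193/5428 + 70) = -1*(-12)²*(377767/5428) = -1*144*(377767/5428) = -144*377767/5428 = -13599612/1357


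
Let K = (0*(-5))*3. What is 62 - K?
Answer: 62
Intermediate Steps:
K = 0 (K = 0*3 = 0)
62 - K = 62 - 1*0 = 62 + 0 = 62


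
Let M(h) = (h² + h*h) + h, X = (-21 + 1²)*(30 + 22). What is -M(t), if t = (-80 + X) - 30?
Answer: -2643850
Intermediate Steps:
X = -1040 (X = (-21 + 1)*52 = -20*52 = -1040)
t = -1150 (t = (-80 - 1040) - 30 = -1120 - 30 = -1150)
M(h) = h + 2*h² (M(h) = (h² + h²) + h = 2*h² + h = h + 2*h²)
-M(t) = -(-1150)*(1 + 2*(-1150)) = -(-1150)*(1 - 2300) = -(-1150)*(-2299) = -1*2643850 = -2643850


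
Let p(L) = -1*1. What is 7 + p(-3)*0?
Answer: 7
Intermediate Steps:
p(L) = -1
7 + p(-3)*0 = 7 - 1*0 = 7 + 0 = 7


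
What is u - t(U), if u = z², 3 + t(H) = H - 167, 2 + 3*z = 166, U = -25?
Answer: 28651/9 ≈ 3183.4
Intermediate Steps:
z = 164/3 (z = -⅔ + (⅓)*166 = -⅔ + 166/3 = 164/3 ≈ 54.667)
t(H) = -170 + H (t(H) = -3 + (H - 167) = -3 + (-167 + H) = -170 + H)
u = 26896/9 (u = (164/3)² = 26896/9 ≈ 2988.4)
u - t(U) = 26896/9 - (-170 - 25) = 26896/9 - 1*(-195) = 26896/9 + 195 = 28651/9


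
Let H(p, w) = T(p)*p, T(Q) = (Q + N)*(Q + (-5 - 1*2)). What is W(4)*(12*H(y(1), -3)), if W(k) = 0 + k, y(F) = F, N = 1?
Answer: -576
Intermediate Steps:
T(Q) = (1 + Q)*(-7 + Q) (T(Q) = (Q + 1)*(Q + (-5 - 1*2)) = (1 + Q)*(Q + (-5 - 2)) = (1 + Q)*(Q - 7) = (1 + Q)*(-7 + Q))
W(k) = k
H(p, w) = p*(-7 + p**2 - 6*p) (H(p, w) = (-7 + p**2 - 6*p)*p = p*(-7 + p**2 - 6*p))
W(4)*(12*H(y(1), -3)) = 4*(12*(1*(-7 + 1**2 - 6*1))) = 4*(12*(1*(-7 + 1 - 6))) = 4*(12*(1*(-12))) = 4*(12*(-12)) = 4*(-144) = -576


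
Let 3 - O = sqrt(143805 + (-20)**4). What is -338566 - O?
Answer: -338569 + sqrt(303805) ≈ -3.3802e+5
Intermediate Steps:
O = 3 - sqrt(303805) (O = 3 - sqrt(143805 + (-20)**4) = 3 - sqrt(143805 + 160000) = 3 - sqrt(303805) ≈ -548.19)
-338566 - O = -338566 - (3 - sqrt(303805)) = -338566 + (-3 + sqrt(303805)) = -338569 + sqrt(303805)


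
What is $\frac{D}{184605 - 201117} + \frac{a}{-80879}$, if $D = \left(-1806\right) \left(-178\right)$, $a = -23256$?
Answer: $- \frac{49643425}{2588128} \approx -19.181$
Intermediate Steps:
$D = 321468$
$\frac{D}{184605 - 201117} + \frac{a}{-80879} = \frac{321468}{184605 - 201117} - \frac{23256}{-80879} = \frac{321468}{184605 - 201117} - - \frac{23256}{80879} = \frac{321468}{-16512} + \frac{23256}{80879} = 321468 \left(- \frac{1}{16512}\right) + \frac{23256}{80879} = - \frac{623}{32} + \frac{23256}{80879} = - \frac{49643425}{2588128}$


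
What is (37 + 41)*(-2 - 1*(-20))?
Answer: 1404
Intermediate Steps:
(37 + 41)*(-2 - 1*(-20)) = 78*(-2 + 20) = 78*18 = 1404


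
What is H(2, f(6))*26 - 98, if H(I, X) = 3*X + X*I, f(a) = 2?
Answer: 162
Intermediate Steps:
H(I, X) = 3*X + I*X
H(2, f(6))*26 - 98 = (2*(3 + 2))*26 - 98 = (2*5)*26 - 98 = 10*26 - 98 = 260 - 98 = 162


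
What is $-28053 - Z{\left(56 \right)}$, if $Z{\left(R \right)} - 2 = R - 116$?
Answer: $-27995$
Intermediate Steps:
$Z{\left(R \right)} = -114 + R$ ($Z{\left(R \right)} = 2 + \left(R - 116\right) = 2 + \left(-116 + R\right) = -114 + R$)
$-28053 - Z{\left(56 \right)} = -28053 - \left(-114 + 56\right) = -28053 - -58 = -28053 + 58 = -27995$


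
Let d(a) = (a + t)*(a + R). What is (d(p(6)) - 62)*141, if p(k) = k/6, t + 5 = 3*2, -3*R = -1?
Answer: -8366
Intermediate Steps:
R = ⅓ (R = -⅓*(-1) = ⅓ ≈ 0.33333)
t = 1 (t = -5 + 3*2 = -5 + 6 = 1)
p(k) = k/6 (p(k) = k*(⅙) = k/6)
d(a) = (1 + a)*(⅓ + a) (d(a) = (a + 1)*(a + ⅓) = (1 + a)*(⅓ + a))
(d(p(6)) - 62)*141 = ((⅓ + ((⅙)*6)² + 4*((⅙)*6)/3) - 62)*141 = ((⅓ + 1² + (4/3)*1) - 62)*141 = ((⅓ + 1 + 4/3) - 62)*141 = (8/3 - 62)*141 = -178/3*141 = -8366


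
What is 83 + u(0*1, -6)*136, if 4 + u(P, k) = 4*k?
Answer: -3725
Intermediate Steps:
u(P, k) = -4 + 4*k
83 + u(0*1, -6)*136 = 83 + (-4 + 4*(-6))*136 = 83 + (-4 - 24)*136 = 83 - 28*136 = 83 - 3808 = -3725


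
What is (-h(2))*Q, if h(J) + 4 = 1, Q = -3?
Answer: -9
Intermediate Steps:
h(J) = -3 (h(J) = -4 + 1 = -3)
(-h(2))*Q = -1*(-3)*(-3) = 3*(-3) = -9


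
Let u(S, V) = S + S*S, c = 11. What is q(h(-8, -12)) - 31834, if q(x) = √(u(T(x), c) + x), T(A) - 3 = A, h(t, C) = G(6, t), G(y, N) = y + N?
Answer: -31834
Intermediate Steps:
G(y, N) = N + y
h(t, C) = 6 + t (h(t, C) = t + 6 = 6 + t)
T(A) = 3 + A
u(S, V) = S + S²
q(x) = √(x + (3 + x)*(4 + x)) (q(x) = √((3 + x)*(1 + (3 + x)) + x) = √((3 + x)*(4 + x) + x) = √(x + (3 + x)*(4 + x)))
q(h(-8, -12)) - 31834 = √((6 - 8) + (3 + (6 - 8))*(4 + (6 - 8))) - 31834 = √(-2 + (3 - 2)*(4 - 2)) - 31834 = √(-2 + 1*2) - 31834 = √(-2 + 2) - 31834 = √0 - 31834 = 0 - 31834 = -31834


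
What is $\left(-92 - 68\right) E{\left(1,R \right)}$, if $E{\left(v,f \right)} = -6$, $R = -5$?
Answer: $960$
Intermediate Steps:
$\left(-92 - 68\right) E{\left(1,R \right)} = \left(-92 - 68\right) \left(-6\right) = \left(-160\right) \left(-6\right) = 960$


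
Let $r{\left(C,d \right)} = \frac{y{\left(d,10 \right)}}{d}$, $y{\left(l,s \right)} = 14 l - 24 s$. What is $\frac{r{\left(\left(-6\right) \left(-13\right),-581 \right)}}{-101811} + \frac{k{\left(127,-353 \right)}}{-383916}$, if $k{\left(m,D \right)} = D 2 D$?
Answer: $- \frac{2457500941537}{3784912093326} \approx -0.64929$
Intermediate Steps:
$k{\left(m,D \right)} = 2 D^{2}$ ($k{\left(m,D \right)} = 2 D D = 2 D^{2}$)
$y{\left(l,s \right)} = - 24 s + 14 l$
$r{\left(C,d \right)} = \frac{-240 + 14 d}{d}$ ($r{\left(C,d \right)} = \frac{\left(-24\right) 10 + 14 d}{d} = \frac{-240 + 14 d}{d}$)
$\frac{r{\left(\left(-6\right) \left(-13\right),-581 \right)}}{-101811} + \frac{k{\left(127,-353 \right)}}{-383916} = \frac{14 - \frac{240}{-581}}{-101811} + \frac{2 \left(-353\right)^{2}}{-383916} = \left(14 - - \frac{240}{581}\right) \left(- \frac{1}{101811}\right) + 2 \cdot 124609 \left(- \frac{1}{383916}\right) = \left(14 + \frac{240}{581}\right) \left(- \frac{1}{101811}\right) + 249218 \left(- \frac{1}{383916}\right) = \frac{8374}{581} \left(- \frac{1}{101811}\right) - \frac{124609}{191958} = - \frac{8374}{59152191} - \frac{124609}{191958} = - \frac{2457500941537}{3784912093326}$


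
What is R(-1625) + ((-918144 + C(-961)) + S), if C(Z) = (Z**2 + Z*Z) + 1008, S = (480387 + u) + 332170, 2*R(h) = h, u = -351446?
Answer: 2780409/2 ≈ 1.3902e+6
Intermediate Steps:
R(h) = h/2
S = 461111 (S = (480387 - 351446) + 332170 = 128941 + 332170 = 461111)
C(Z) = 1008 + 2*Z**2 (C(Z) = (Z**2 + Z**2) + 1008 = 2*Z**2 + 1008 = 1008 + 2*Z**2)
R(-1625) + ((-918144 + C(-961)) + S) = (1/2)*(-1625) + ((-918144 + (1008 + 2*(-961)**2)) + 461111) = -1625/2 + ((-918144 + (1008 + 2*923521)) + 461111) = -1625/2 + ((-918144 + (1008 + 1847042)) + 461111) = -1625/2 + ((-918144 + 1848050) + 461111) = -1625/2 + (929906 + 461111) = -1625/2 + 1391017 = 2780409/2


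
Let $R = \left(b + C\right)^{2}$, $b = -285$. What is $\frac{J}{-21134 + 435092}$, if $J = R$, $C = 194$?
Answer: $\frac{8281}{413958} \approx 0.020004$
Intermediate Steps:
$R = 8281$ ($R = \left(-285 + 194\right)^{2} = \left(-91\right)^{2} = 8281$)
$J = 8281$
$\frac{J}{-21134 + 435092} = \frac{8281}{-21134 + 435092} = \frac{8281}{413958}$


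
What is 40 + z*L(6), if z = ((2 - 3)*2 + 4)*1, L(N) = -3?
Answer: 34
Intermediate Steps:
z = 2 (z = (-1*2 + 4)*1 = (-2 + 4)*1 = 2*1 = 2)
40 + z*L(6) = 40 + 2*(-3) = 40 - 6 = 34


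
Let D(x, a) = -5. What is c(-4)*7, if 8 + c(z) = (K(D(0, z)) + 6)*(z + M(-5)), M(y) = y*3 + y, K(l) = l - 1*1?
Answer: -56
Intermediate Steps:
K(l) = -1 + l (K(l) = l - 1 = -1 + l)
M(y) = 4*y (M(y) = 3*y + y = 4*y)
c(z) = -8 (c(z) = -8 + ((-1 - 5) + 6)*(z + 4*(-5)) = -8 + (-6 + 6)*(z - 20) = -8 + 0*(-20 + z) = -8 + 0 = -8)
c(-4)*7 = -8*7 = -56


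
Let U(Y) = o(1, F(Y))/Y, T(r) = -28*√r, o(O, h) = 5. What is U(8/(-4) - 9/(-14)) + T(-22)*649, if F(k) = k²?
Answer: -70/19 - 18172*I*√22 ≈ -3.6842 - 85234.0*I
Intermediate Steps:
U(Y) = 5/Y
U(8/(-4) - 9/(-14)) + T(-22)*649 = 5/(8/(-4) - 9/(-14)) - 28*I*√22*649 = 5/(8*(-¼) - 9*(-1/14)) - 28*I*√22*649 = 5/(-2 + 9/14) - 28*I*√22*649 = 5/(-19/14) - 18172*I*√22 = 5*(-14/19) - 18172*I*√22 = -70/19 - 18172*I*√22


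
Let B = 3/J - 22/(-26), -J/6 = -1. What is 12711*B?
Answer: 444885/26 ≈ 17111.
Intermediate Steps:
J = 6 (J = -6*(-1) = 6)
B = 35/26 (B = 3/6 - 22/(-26) = 3*(⅙) - 22*(-1/26) = ½ + 11/13 = 35/26 ≈ 1.3462)
12711*B = 12711*(35/26) = 444885/26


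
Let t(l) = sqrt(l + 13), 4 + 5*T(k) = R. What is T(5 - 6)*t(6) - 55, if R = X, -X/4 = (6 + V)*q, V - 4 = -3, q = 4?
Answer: -55 - 116*sqrt(19)/5 ≈ -156.13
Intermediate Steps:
V = 1 (V = 4 - 3 = 1)
X = -112 (X = -4*(6 + 1)*4 = -28*4 = -4*28 = -112)
R = -112
T(k) = -116/5 (T(k) = -4/5 + (1/5)*(-112) = -4/5 - 112/5 = -116/5)
t(l) = sqrt(13 + l)
T(5 - 6)*t(6) - 55 = -116*sqrt(13 + 6)/5 - 55 = -116*sqrt(19)/5 - 55 = -55 - 116*sqrt(19)/5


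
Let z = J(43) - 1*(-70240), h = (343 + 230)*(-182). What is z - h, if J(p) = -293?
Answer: 174233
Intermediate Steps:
h = -104286 (h = 573*(-182) = -104286)
z = 69947 (z = -293 - 1*(-70240) = -293 + 70240 = 69947)
z - h = 69947 - 1*(-104286) = 69947 + 104286 = 174233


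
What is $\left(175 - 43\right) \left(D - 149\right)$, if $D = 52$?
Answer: $-12804$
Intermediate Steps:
$\left(175 - 43\right) \left(D - 149\right) = \left(175 - 43\right) \left(52 - 149\right) = 132 \left(-97\right) = -12804$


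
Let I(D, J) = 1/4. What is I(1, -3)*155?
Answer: 155/4 ≈ 38.750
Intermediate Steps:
I(D, J) = ¼
I(1, -3)*155 = (¼)*155 = 155/4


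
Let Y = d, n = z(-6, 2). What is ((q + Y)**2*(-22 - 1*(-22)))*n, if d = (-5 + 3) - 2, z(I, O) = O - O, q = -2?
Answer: 0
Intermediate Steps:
z(I, O) = 0
n = 0
d = -4 (d = -2 - 2 = -4)
Y = -4
((q + Y)**2*(-22 - 1*(-22)))*n = ((-2 - 4)**2*(-22 - 1*(-22)))*0 = ((-6)**2*(-22 + 22))*0 = (36*0)*0 = 0*0 = 0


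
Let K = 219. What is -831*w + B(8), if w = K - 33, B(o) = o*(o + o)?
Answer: -154438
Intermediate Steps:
B(o) = 2*o**2 (B(o) = o*(2*o) = 2*o**2)
w = 186 (w = 219 - 33 = 186)
-831*w + B(8) = -831*186 + 2*8**2 = -154566 + 2*64 = -154566 + 128 = -154438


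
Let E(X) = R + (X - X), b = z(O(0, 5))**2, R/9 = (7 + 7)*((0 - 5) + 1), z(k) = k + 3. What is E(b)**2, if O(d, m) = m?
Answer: 254016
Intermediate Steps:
z(k) = 3 + k
R = -504 (R = 9*((7 + 7)*((0 - 5) + 1)) = 9*(14*(-5 + 1)) = 9*(14*(-4)) = 9*(-56) = -504)
b = 64 (b = (3 + 5)**2 = 8**2 = 64)
E(X) = -504 (E(X) = -504 + (X - X) = -504 + 0 = -504)
E(b)**2 = (-504)**2 = 254016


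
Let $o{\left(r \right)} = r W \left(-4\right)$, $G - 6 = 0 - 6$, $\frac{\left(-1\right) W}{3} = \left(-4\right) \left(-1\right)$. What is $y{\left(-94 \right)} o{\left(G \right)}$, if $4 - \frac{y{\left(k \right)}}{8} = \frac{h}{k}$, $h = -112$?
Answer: $0$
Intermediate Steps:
$W = -12$ ($W = - 3 \left(\left(-4\right) \left(-1\right)\right) = \left(-3\right) 4 = -12$)
$G = 0$ ($G = 6 + \left(0 - 6\right) = 6 - 6 = 0$)
$y{\left(k \right)} = 32 + \frac{896}{k}$ ($y{\left(k \right)} = 32 - 8 \left(- \frac{112}{k}\right) = 32 + \frac{896}{k}$)
$o{\left(r \right)} = 48 r$ ($o{\left(r \right)} = r \left(-12\right) \left(-4\right) = - 12 r \left(-4\right) = 48 r$)
$y{\left(-94 \right)} o{\left(G \right)} = \left(32 + \frac{896}{-94}\right) 48 \cdot 0 = \left(32 + 896 \left(- \frac{1}{94}\right)\right) 0 = \left(32 - \frac{448}{47}\right) 0 = \frac{1056}{47} \cdot 0 = 0$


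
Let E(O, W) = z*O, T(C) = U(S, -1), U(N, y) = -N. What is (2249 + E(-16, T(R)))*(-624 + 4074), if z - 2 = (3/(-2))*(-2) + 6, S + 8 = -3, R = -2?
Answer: 7151850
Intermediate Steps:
S = -11 (S = -8 - 3 = -11)
T(C) = 11 (T(C) = -1*(-11) = 11)
z = 11 (z = 2 + ((3/(-2))*(-2) + 6) = 2 + ((3*(-1/2))*(-2) + 6) = 2 + (-3/2*(-2) + 6) = 2 + (3 + 6) = 2 + 9 = 11)
E(O, W) = 11*O
(2249 + E(-16, T(R)))*(-624 + 4074) = (2249 + 11*(-16))*(-624 + 4074) = (2249 - 176)*3450 = 2073*3450 = 7151850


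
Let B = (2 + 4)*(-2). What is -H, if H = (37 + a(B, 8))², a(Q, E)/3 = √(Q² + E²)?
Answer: -3241 - 888*√13 ≈ -6442.7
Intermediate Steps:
B = -12 (B = 6*(-2) = -12)
a(Q, E) = 3*√(E² + Q²) (a(Q, E) = 3*√(Q² + E²) = 3*√(E² + Q²))
H = (37 + 12*√13)² (H = (37 + 3*√(8² + (-12)²))² = (37 + 3*√(64 + 144))² = (37 + 3*√208)² = (37 + 3*(4*√13))² = (37 + 12*√13)² ≈ 6442.7)
-H = -(3241 + 888*√13) = -3241 - 888*√13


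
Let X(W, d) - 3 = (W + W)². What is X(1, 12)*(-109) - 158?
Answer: -921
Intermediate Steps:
X(W, d) = 3 + 4*W² (X(W, d) = 3 + (W + W)² = 3 + (2*W)² = 3 + 4*W²)
X(1, 12)*(-109) - 158 = (3 + 4*1²)*(-109) - 158 = (3 + 4*1)*(-109) - 158 = (3 + 4)*(-109) - 158 = 7*(-109) - 158 = -763 - 158 = -921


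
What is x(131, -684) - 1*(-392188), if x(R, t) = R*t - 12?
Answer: 302572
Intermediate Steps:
x(R, t) = -12 + R*t
x(131, -684) - 1*(-392188) = (-12 + 131*(-684)) - 1*(-392188) = (-12 - 89604) + 392188 = -89616 + 392188 = 302572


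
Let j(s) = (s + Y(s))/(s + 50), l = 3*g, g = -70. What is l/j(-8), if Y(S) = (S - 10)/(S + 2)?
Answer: 1764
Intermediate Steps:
Y(S) = (-10 + S)/(2 + S)
l = -210 (l = 3*(-70) = -210)
j(s) = (s + (-10 + s)/(2 + s))/(50 + s) (j(s) = (s + (-10 + s)/(2 + s))/(s + 50) = (s + (-10 + s)/(2 + s))/(50 + s))
l/j(-8) = -210*(2 - 8)*(50 - 8)/(-10 - 8 - 8*(2 - 8)) = -210*(-252/(-10 - 8 - 8*(-6))) = -210*(-252/(-10 - 8 + 48)) = -210/((-1/6*1/42*30)) = -210/(-5/42) = -210*(-42/5) = 1764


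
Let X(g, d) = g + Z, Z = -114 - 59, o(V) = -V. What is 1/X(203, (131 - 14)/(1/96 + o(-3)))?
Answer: 1/30 ≈ 0.033333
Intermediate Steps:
Z = -173
X(g, d) = -173 + g (X(g, d) = g - 173 = -173 + g)
1/X(203, (131 - 14)/(1/96 + o(-3))) = 1/(-173 + 203) = 1/30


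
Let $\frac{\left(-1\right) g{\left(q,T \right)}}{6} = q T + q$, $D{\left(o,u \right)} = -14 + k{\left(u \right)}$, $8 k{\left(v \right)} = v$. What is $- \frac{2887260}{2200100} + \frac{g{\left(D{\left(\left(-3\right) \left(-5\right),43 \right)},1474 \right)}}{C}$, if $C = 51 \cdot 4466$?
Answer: $- \frac{4663650267}{4772456920} \approx -0.9772$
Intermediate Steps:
$k{\left(v \right)} = \frac{v}{8}$
$C = 227766$
$D{\left(o,u \right)} = -14 + \frac{u}{8}$
$g{\left(q,T \right)} = - 6 q - 6 T q$ ($g{\left(q,T \right)} = - 6 \left(q T + q\right) = - 6 \left(T q + q\right) = - 6 \left(q + T q\right) = - 6 q - 6 T q$)
$- \frac{2887260}{2200100} + \frac{g{\left(D{\left(\left(-3\right) \left(-5\right),43 \right)},1474 \right)}}{C} = - \frac{2887260}{2200100} + \frac{\left(-6\right) \left(-14 + \frac{1}{8} \cdot 43\right) \left(1 + 1474\right)}{227766} = \left(-2887260\right) \frac{1}{2200100} + \left(-6\right) \left(-14 + \frac{43}{8}\right) 1475 \cdot \frac{1}{227766} = - \frac{144363}{110005} + \left(-6\right) \left(- \frac{69}{8}\right) 1475 \cdot \frac{1}{227766} = - \frac{144363}{110005} + \frac{305325}{4} \cdot \frac{1}{227766} = - \frac{144363}{110005} + \frac{101775}{303688} = - \frac{4663650267}{4772456920}$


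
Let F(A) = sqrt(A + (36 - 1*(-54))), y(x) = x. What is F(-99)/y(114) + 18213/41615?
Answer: 18213/41615 + I/38 ≈ 0.43765 + 0.026316*I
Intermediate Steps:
F(A) = sqrt(90 + A) (F(A) = sqrt(A + (36 + 54)) = sqrt(A + 90) = sqrt(90 + A))
F(-99)/y(114) + 18213/41615 = sqrt(90 - 99)/114 + 18213/41615 = sqrt(-9)*(1/114) + 18213*(1/41615) = (3*I)*(1/114) + 18213/41615 = I/38 + 18213/41615 = 18213/41615 + I/38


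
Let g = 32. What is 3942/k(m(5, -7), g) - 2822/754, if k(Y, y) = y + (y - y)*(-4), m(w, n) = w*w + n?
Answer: 720491/6032 ≈ 119.44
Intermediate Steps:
m(w, n) = n + w² (m(w, n) = w² + n = n + w²)
k(Y, y) = y (k(Y, y) = y + 0*(-4) = y + 0 = y)
3942/k(m(5, -7), g) - 2822/754 = 3942/32 - 2822/754 = 3942*(1/32) - 2822*1/754 = 1971/16 - 1411/377 = 720491/6032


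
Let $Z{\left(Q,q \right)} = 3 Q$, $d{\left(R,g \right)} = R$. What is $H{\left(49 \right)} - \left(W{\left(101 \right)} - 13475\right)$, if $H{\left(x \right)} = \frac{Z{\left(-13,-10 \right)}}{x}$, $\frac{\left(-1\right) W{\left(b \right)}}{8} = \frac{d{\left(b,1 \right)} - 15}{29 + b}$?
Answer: $\frac{42932196}{3185} \approx 13480.0$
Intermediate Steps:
$W{\left(b \right)} = - \frac{8 \left(-15 + b\right)}{29 + b}$ ($W{\left(b \right)} = - 8 \frac{b - 15}{29 + b} = - 8 \frac{-15 + b}{29 + b} = - \frac{8 \left(-15 + b\right)}{29 + b}$)
$H{\left(x \right)} = - \frac{39}{x}$ ($H{\left(x \right)} = \frac{3 \left(-13\right)}{x} = - \frac{39}{x}$)
$H{\left(49 \right)} - \left(W{\left(101 \right)} - 13475\right) = - \frac{39}{49} - \left(\frac{8 \left(15 - 101\right)}{29 + 101} - 13475\right) = \left(-39\right) \frac{1}{49} - \left(\frac{8 \left(15 - 101\right)}{130} - 13475\right) = - \frac{39}{49} - \left(8 \cdot \frac{1}{130} \left(-86\right) - 13475\right) = - \frac{39}{49} - \left(- \frac{344}{65} - 13475\right) = - \frac{39}{49} - - \frac{876219}{65} = - \frac{39}{49} + \frac{876219}{65} = \frac{42932196}{3185}$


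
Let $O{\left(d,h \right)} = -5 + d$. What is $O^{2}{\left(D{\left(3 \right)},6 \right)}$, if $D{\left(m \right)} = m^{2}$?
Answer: $16$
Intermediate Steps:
$O^{2}{\left(D{\left(3 \right)},6 \right)} = \left(-5 + 3^{2}\right)^{2} = \left(-5 + 9\right)^{2} = 4^{2} = 16$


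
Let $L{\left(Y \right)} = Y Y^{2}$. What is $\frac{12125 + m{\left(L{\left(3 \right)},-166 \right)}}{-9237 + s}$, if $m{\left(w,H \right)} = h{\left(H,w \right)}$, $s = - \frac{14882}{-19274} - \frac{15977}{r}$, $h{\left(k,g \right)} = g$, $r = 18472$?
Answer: $- \frac{2163234196928}{1644337971565} \approx -1.3156$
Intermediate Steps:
$L{\left(Y \right)} = Y^{3}$
$s = - \frac{16520197}{178014664}$ ($s = - \frac{14882}{-19274} - \frac{15977}{18472} = \left(-14882\right) \left(- \frac{1}{19274}\right) - \frac{15977}{18472} = \frac{7441}{9637} - \frac{15977}{18472} = - \frac{16520197}{178014664} \approx -0.092802$)
$m{\left(w,H \right)} = w$
$\frac{12125 + m{\left(L{\left(3 \right)},-166 \right)}}{-9237 + s} = \frac{12125 + 3^{3}}{-9237 - \frac{16520197}{178014664}} = \frac{12125 + 27}{- \frac{1644337971565}{178014664}} = 12152 \left(- \frac{178014664}{1644337971565}\right) = - \frac{2163234196928}{1644337971565}$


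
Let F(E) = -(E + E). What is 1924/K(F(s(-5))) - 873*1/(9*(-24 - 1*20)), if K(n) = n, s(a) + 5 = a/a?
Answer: 10679/44 ≈ 242.70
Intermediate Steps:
s(a) = -4 (s(a) = -5 + a/a = -5 + 1 = -4)
F(E) = -2*E
1924/K(F(s(-5))) - 873*1/(9*(-24 - 1*20)) = 1924/((-2*(-4))) - 873*1/(9*(-24 - 1*20)) = 1924/8 - 873*1/(9*(-24 - 20)) = 1924*(⅛) - 873/((-44*9)) = 481/2 - 873/(-396) = 481/2 - 873*(-1/396) = 481/2 + 97/44 = 10679/44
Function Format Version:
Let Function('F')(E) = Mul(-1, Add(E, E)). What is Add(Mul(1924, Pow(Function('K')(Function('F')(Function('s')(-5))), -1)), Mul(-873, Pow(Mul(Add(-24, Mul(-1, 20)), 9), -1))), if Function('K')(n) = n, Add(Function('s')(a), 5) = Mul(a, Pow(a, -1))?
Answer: Rational(10679, 44) ≈ 242.70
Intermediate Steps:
Function('s')(a) = -4 (Function('s')(a) = Add(-5, Mul(a, Pow(a, -1))) = Add(-5, 1) = -4)
Function('F')(E) = Mul(-2, E) (Function('F')(E) = Mul(-1, Mul(2, E)) = Mul(-2, E))
Add(Mul(1924, Pow(Function('K')(Function('F')(Function('s')(-5))), -1)), Mul(-873, Pow(Mul(Add(-24, Mul(-1, 20)), 9), -1))) = Add(Mul(1924, Pow(Mul(-2, -4), -1)), Mul(-873, Pow(Mul(Add(-24, Mul(-1, 20)), 9), -1))) = Add(Mul(1924, Pow(8, -1)), Mul(-873, Pow(Mul(Add(-24, -20), 9), -1))) = Add(Mul(1924, Rational(1, 8)), Mul(-873, Pow(Mul(-44, 9), -1))) = Add(Rational(481, 2), Mul(-873, Pow(-396, -1))) = Add(Rational(481, 2), Mul(-873, Rational(-1, 396))) = Add(Rational(481, 2), Rational(97, 44)) = Rational(10679, 44)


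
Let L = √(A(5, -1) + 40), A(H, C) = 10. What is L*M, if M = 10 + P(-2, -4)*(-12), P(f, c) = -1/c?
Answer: 35*√2 ≈ 49.497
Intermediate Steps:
M = 7 (M = 10 - 1/(-4)*(-12) = 10 - 1*(-¼)*(-12) = 10 + (¼)*(-12) = 10 - 3 = 7)
L = 5*√2 (L = √(10 + 40) = √50 = 5*√2 ≈ 7.0711)
L*M = (5*√2)*7 = 35*√2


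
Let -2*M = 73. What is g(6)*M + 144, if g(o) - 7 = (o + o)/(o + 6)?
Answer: -148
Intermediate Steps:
M = -73/2 (M = -1/2*73 = -73/2 ≈ -36.500)
g(o) = 7 + 2*o/(6 + o) (g(o) = 7 + (o + o)/(o + 6) = 7 + (2*o)/(6 + o) = 7 + 2*o/(6 + o))
g(6)*M + 144 = (3*(14 + 3*6)/(6 + 6))*(-73/2) + 144 = (3*(14 + 18)/12)*(-73/2) + 144 = (3*(1/12)*32)*(-73/2) + 144 = 8*(-73/2) + 144 = -292 + 144 = -148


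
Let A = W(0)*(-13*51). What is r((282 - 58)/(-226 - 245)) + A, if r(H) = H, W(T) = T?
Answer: -224/471 ≈ -0.47558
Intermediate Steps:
A = 0 (A = 0*(-13*51) = 0*(-663) = 0)
r((282 - 58)/(-226 - 245)) + A = (282 - 58)/(-226 - 245) + 0 = 224/(-471) + 0 = 224*(-1/471) + 0 = -224/471 + 0 = -224/471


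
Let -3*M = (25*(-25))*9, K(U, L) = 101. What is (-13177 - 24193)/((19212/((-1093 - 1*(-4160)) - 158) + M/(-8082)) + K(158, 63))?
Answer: -292862935020/841460449 ≈ -348.04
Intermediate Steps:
M = 1875 (M = -25*(-25)*9/3 = -(-625)*9/3 = -⅓*(-5625) = 1875)
(-13177 - 24193)/((19212/((-1093 - 1*(-4160)) - 158) + M/(-8082)) + K(158, 63)) = (-13177 - 24193)/((19212/((-1093 - 1*(-4160)) - 158) + 1875/(-8082)) + 101) = -37370/((19212/((-1093 + 4160) - 158) + 1875*(-1/8082)) + 101) = -37370/((19212/(3067 - 158) - 625/2694) + 101) = -37370/((19212/2909 - 625/2694) + 101) = -37370/(49939003/7836846 + 101) = -37370/841460449/7836846 = -37370*7836846/841460449 = -292862935020/841460449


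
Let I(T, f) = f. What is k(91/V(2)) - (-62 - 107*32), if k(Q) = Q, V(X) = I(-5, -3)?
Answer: 10367/3 ≈ 3455.7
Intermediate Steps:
V(X) = -3
k(91/V(2)) - (-62 - 107*32) = 91/(-3) - (-62 - 107*32) = 91*(-⅓) - (-62 - 3424) = -91/3 - 1*(-3486) = -91/3 + 3486 = 10367/3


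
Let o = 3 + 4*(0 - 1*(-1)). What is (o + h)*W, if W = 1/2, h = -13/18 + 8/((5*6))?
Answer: 589/180 ≈ 3.2722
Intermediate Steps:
o = 7 (o = 3 + 4*(0 + 1) = 3 + 4*1 = 3 + 4 = 7)
h = -41/90 (h = -13*1/18 + 8/30 = -13/18 + 8*(1/30) = -13/18 + 4/15 = -41/90 ≈ -0.45556)
W = ½ ≈ 0.50000
(o + h)*W = (7 - 41/90)*(½) = (589/90)*(½) = 589/180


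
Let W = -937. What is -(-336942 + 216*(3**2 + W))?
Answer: 537390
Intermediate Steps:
-(-336942 + 216*(3**2 + W)) = -(-336942 + 216*(3**2 - 937)) = -(-336942 + 216*(9 - 937)) = -(-336942 + 216*(-928)) = -(-336942 - 200448) = -1*(-537390) = 537390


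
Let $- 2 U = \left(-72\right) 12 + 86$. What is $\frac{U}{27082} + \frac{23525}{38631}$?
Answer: $\frac{652131509}{1046204742} \approx 0.62333$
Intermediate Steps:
$U = 389$ ($U = - \frac{\left(-72\right) 12 + 86}{2} = - \frac{-864 + 86}{2} = \left(- \frac{1}{2}\right) \left(-778\right) = 389$)
$\frac{U}{27082} + \frac{23525}{38631} = \frac{389}{27082} + \frac{23525}{38631} = \frac{652131509}{1046204742}$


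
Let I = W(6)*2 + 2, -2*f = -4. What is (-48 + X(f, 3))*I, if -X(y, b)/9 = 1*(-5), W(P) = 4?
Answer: -30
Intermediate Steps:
f = 2 (f = -1/2*(-4) = 2)
X(y, b) = 45 (X(y, b) = -9*(-5) = 45)
I = 10 (I = 4*2 + 2 = 8 + 2 = 10)
(-48 + X(f, 3))*I = (-48 + 45)*10 = -3*10 = -30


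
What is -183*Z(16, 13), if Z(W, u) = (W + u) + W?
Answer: -8235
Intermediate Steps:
Z(W, u) = u + 2*W
-183*Z(16, 13) = -183*(13 + 2*16) = -183*(13 + 32) = -183*45 = -8235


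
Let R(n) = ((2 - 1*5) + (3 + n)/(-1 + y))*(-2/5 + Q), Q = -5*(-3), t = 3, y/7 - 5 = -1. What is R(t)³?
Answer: -48627125/729 ≈ -66704.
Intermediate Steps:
y = 28 (y = 35 + 7*(-1) = 35 - 7 = 28)
Q = 15
R(n) = -1898/45 + 73*n/135 (R(n) = ((2 - 1*5) + (3 + n)/(-1 + 28))*(-2/5 + 15) = ((2 - 5) + (3 + n)/27)*(-2*⅕ + 15) = (-3 + (3 + n)*(1/27))*(-⅖ + 15) = (-3 + (⅑ + n/27))*(73/5) = (-26/9 + n/27)*(73/5) = -1898/45 + 73*n/135)
R(t)³ = (-1898/45 + (73/135)*3)³ = (-1898/45 + 73/45)³ = (-365/9)³ = -48627125/729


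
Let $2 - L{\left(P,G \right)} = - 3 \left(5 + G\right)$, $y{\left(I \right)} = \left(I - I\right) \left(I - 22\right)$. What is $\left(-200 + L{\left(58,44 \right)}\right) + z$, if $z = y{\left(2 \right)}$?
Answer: $-51$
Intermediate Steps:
$y{\left(I \right)} = 0$ ($y{\left(I \right)} = 0 \left(-22 + I\right) = 0$)
$L{\left(P,G \right)} = 17 + 3 G$ ($L{\left(P,G \right)} = 2 - - 3 \left(5 + G\right) = 2 - \left(-15 - 3 G\right) = 2 + \left(15 + 3 G\right) = 17 + 3 G$)
$z = 0$
$\left(-200 + L{\left(58,44 \right)}\right) + z = \left(-200 + \left(17 + 3 \cdot 44\right)\right) + 0 = \left(-200 + \left(17 + 132\right)\right) + 0 = \left(-200 + 149\right) + 0 = -51 + 0 = -51$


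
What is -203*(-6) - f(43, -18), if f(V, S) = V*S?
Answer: 1992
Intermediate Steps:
f(V, S) = S*V
-203*(-6) - f(43, -18) = -203*(-6) - (-18)*43 = 1218 - 1*(-774) = 1218 + 774 = 1992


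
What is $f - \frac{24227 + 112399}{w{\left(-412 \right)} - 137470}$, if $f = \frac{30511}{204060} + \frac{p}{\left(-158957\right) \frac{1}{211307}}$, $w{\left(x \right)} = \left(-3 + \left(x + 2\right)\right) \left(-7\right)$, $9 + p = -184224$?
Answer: $\frac{1069100550006784992493}{4365307453458180} \approx 2.4491 \cdot 10^{5}$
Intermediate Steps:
$p = -184233$ ($p = -9 - 184224 = -184233$)
$w{\left(x \right)} = 7 - 7 x$ ($w{\left(x \right)} = \left(-3 + \left(2 + x\right)\right) \left(-7\right) = \left(-1 + x\right) \left(-7\right) = 7 - 7 x$)
$f = \frac{7944004029612887}{32436765420}$ ($f = \frac{30511}{204060} - \frac{184233}{\left(-158957\right) \frac{1}{211307}} = 30511 \cdot \frac{1}{204060} - \frac{184233}{\left(-158957\right) \frac{1}{211307}} = \frac{30511}{204060} - \frac{184233}{- \frac{158957}{211307}} = \frac{30511}{204060} - - \frac{38929722531}{158957} = \frac{30511}{204060} + \frac{38929722531}{158957} = \frac{7944004029612887}{32436765420} \approx 2.4491 \cdot 10^{5}$)
$f - \frac{24227 + 112399}{w{\left(-412 \right)} - 137470} = \frac{7944004029612887}{32436765420} - \frac{24227 + 112399}{\left(7 - -2884\right) - 137470} = \frac{7944004029612887}{32436765420} - \frac{136626}{\left(7 + 2884\right) - 137470} = \frac{7944004029612887}{32436765420} - \frac{136626}{2891 - 137470} = \frac{7944004029612887}{32436765420} - \frac{136626}{-134579} = \frac{7944004029612887}{32436765420} - 136626 \left(- \frac{1}{134579}\right) = \frac{7944004029612887}{32436765420} - - \frac{136626}{134579} = \frac{7944004029612887}{32436765420} + \frac{136626}{134579} = \frac{1069100550006784992493}{4365307453458180}$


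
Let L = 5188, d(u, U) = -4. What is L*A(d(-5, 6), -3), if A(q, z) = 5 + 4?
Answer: 46692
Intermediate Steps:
A(q, z) = 9
L*A(d(-5, 6), -3) = 5188*9 = 46692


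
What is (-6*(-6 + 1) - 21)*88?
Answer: 792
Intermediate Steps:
(-6*(-6 + 1) - 21)*88 = (-6*(-5) - 21)*88 = (30 - 21)*88 = 9*88 = 792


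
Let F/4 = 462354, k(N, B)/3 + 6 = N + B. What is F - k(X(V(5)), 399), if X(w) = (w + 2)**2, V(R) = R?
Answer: 1848090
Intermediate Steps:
X(w) = (2 + w)**2
k(N, B) = -18 + 3*B + 3*N (k(N, B) = -18 + 3*(N + B) = -18 + 3*(B + N) = -18 + (3*B + 3*N) = -18 + 3*B + 3*N)
F = 1849416 (F = 4*462354 = 1849416)
F - k(X(V(5)), 399) = 1849416 - (-18 + 3*399 + 3*(2 + 5)**2) = 1849416 - (-18 + 1197 + 3*7**2) = 1849416 - (-18 + 1197 + 3*49) = 1849416 - (-18 + 1197 + 147) = 1849416 - 1*1326 = 1849416 - 1326 = 1848090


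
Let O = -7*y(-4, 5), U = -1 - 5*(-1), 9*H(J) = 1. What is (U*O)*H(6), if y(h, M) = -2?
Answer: 56/9 ≈ 6.2222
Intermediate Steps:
H(J) = 1/9 (H(J) = (1/9)*1 = 1/9)
U = 4 (U = -1 + 5 = 4)
O = 14 (O = -7*(-2) = 14)
(U*O)*H(6) = (4*14)*(1/9) = 56*(1/9) = 56/9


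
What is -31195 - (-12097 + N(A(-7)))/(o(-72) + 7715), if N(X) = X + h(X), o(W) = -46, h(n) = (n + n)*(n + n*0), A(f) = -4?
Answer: -239222386/7669 ≈ -31193.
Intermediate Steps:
h(n) = 2*n² (h(n) = (2*n)*(n + 0) = (2*n)*n = 2*n²)
N(X) = X + 2*X²
-31195 - (-12097 + N(A(-7)))/(o(-72) + 7715) = -31195 - (-12097 - 4*(1 + 2*(-4)))/(-46 + 7715) = -31195 - (-12097 - 4*(1 - 8))/7669 = -31195 - (-12097 - 4*(-7))/7669 = -31195 - (-12097 + 28)/7669 = -31195 - (-12069)/7669 = -31195 - 1*(-12069/7669) = -31195 + 12069/7669 = -239222386/7669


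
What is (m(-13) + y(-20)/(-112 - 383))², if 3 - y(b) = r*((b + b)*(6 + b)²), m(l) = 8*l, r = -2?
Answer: 1281854809/245025 ≈ 5231.5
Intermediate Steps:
y(b) = 3 + 4*b*(6 + b)² (y(b) = 3 - (-2)*(b + b)*(6 + b)² = 3 - (-2)*(2*b)*(6 + b)² = 3 - (-2)*2*b*(6 + b)² = 3 - (-4)*b*(6 + b)² = 3 + 4*b*(6 + b)²)
(m(-13) + y(-20)/(-112 - 383))² = (8*(-13) + (3 + 4*(-20)*(6 - 20)²)/(-112 - 383))² = (-104 + (3 + 4*(-20)*(-14)²)/(-495))² = (-104 + (3 + 4*(-20)*196)*(-1/495))² = (-104 + (3 - 15680)*(-1/495))² = (-104 - 15677*(-1/495))² = (-104 + 15677/495)² = (-35803/495)² = 1281854809/245025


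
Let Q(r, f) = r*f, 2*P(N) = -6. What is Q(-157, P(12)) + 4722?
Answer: 5193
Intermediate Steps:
P(N) = -3 (P(N) = (½)*(-6) = -3)
Q(r, f) = f*r
Q(-157, P(12)) + 4722 = -3*(-157) + 4722 = 471 + 4722 = 5193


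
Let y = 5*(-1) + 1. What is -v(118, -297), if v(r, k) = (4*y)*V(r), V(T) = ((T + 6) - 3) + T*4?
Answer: 9488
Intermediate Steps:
V(T) = 3 + 5*T (V(T) = ((6 + T) - 3) + 4*T = (3 + T) + 4*T = 3 + 5*T)
y = -4 (y = -5 + 1 = -4)
v(r, k) = -48 - 80*r (v(r, k) = (4*(-4))*(3 + 5*r) = -16*(3 + 5*r) = -48 - 80*r)
-v(118, -297) = -(-48 - 80*118) = -(-48 - 9440) = -1*(-9488) = 9488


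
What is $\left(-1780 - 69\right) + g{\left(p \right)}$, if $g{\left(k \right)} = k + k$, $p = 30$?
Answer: $-1789$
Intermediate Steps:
$g{\left(k \right)} = 2 k$
$\left(-1780 - 69\right) + g{\left(p \right)} = \left(-1780 - 69\right) + 2 \cdot 30 = -1849 + 60 = -1789$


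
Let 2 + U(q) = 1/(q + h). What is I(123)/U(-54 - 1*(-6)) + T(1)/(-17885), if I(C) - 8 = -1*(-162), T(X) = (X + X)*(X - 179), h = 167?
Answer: -361729178/4238745 ≈ -85.339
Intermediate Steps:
T(X) = 2*X*(-179 + X) (T(X) = (2*X)*(-179 + X) = 2*X*(-179 + X))
I(C) = 170 (I(C) = 8 - 1*(-162) = 8 + 162 = 170)
U(q) = -2 + 1/(167 + q) (U(q) = -2 + 1/(q + 167) = -2 + 1/(167 + q))
I(123)/U(-54 - 1*(-6)) + T(1)/(-17885) = 170/(((-333 - 2*(-54 - 1*(-6)))/(167 + (-54 - 1*(-6))))) + (2*1*(-179 + 1))/(-17885) = 170/(((-333 - 2*(-54 + 6))/(167 + (-54 + 6)))) + (2*1*(-178))*(-1/17885) = 170/(((-333 - 2*(-48))/(167 - 48))) - 356*(-1/17885) = 170/(((-333 + 96)/119)) + 356/17885 = 170/(((1/119)*(-237))) + 356/17885 = 170/(-237/119) + 356/17885 = 170*(-119/237) + 356/17885 = -20230/237 + 356/17885 = -361729178/4238745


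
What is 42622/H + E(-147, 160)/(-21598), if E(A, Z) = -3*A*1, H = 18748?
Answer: 114035261/50614913 ≈ 2.2530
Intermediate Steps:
E(A, Z) = -3*A
42622/H + E(-147, 160)/(-21598) = 42622/18748 - 3*(-147)/(-21598) = 42622*(1/18748) + 441*(-1/21598) = 21311/9374 - 441/21598 = 114035261/50614913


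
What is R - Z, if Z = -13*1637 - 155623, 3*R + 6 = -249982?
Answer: 280724/3 ≈ 93575.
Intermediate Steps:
R = -249988/3 (R = -2 + (⅓)*(-249982) = -2 - 249982/3 = -249988/3 ≈ -83329.)
Z = -176904 (Z = -21281 - 155623 = -176904)
R - Z = -249988/3 - 1*(-176904) = -249988/3 + 176904 = 280724/3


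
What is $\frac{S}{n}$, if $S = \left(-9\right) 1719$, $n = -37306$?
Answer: $\frac{15471}{37306} \approx 0.41471$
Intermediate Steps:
$S = -15471$
$\frac{S}{n} = - \frac{15471}{-37306} = \left(-15471\right) \left(- \frac{1}{37306}\right) = \frac{15471}{37306}$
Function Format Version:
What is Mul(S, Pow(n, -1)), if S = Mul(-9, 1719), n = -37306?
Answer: Rational(15471, 37306) ≈ 0.41471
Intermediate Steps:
S = -15471
Mul(S, Pow(n, -1)) = Mul(-15471, Pow(-37306, -1)) = Mul(-15471, Rational(-1, 37306)) = Rational(15471, 37306)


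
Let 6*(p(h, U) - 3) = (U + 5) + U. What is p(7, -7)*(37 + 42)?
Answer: 237/2 ≈ 118.50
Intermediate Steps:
p(h, U) = 23/6 + U/3 (p(h, U) = 3 + ((U + 5) + U)/6 = 3 + ((5 + U) + U)/6 = 3 + (5 + 2*U)/6 = 3 + (⅚ + U/3) = 23/6 + U/3)
p(7, -7)*(37 + 42) = (23/6 + (⅓)*(-7))*(37 + 42) = (23/6 - 7/3)*79 = (3/2)*79 = 237/2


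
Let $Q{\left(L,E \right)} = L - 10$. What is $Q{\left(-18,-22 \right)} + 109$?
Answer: $81$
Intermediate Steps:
$Q{\left(L,E \right)} = -10 + L$ ($Q{\left(L,E \right)} = L - 10 = -10 + L$)
$Q{\left(-18,-22 \right)} + 109 = \left(-10 - 18\right) + 109 = -28 + 109 = 81$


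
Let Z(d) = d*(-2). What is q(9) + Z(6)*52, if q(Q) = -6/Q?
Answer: -1874/3 ≈ -624.67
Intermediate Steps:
Z(d) = -2*d
q(9) + Z(6)*52 = -6/9 - 2*6*52 = -6*1/9 - 12*52 = -2/3 - 624 = -1874/3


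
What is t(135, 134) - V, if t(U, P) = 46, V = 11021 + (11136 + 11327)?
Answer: -33438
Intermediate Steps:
V = 33484 (V = 11021 + 22463 = 33484)
t(135, 134) - V = 46 - 1*33484 = 46 - 33484 = -33438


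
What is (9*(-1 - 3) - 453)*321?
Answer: -156969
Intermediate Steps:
(9*(-1 - 3) - 453)*321 = (9*(-4) - 453)*321 = (-36 - 453)*321 = -489*321 = -156969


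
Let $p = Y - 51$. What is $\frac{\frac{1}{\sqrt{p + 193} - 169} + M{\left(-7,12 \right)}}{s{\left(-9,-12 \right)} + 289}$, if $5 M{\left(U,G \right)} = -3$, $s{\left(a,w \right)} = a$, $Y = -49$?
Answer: $- \frac{86249}{39855200} - \frac{\sqrt{93}}{7971040} \approx -0.0021653$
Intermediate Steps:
$M{\left(U,G \right)} = - \frac{3}{5}$ ($M{\left(U,G \right)} = \frac{1}{5} \left(-3\right) = - \frac{3}{5}$)
$p = -100$ ($p = -49 - 51 = -100$)
$\frac{\frac{1}{\sqrt{p + 193} - 169} + M{\left(-7,12 \right)}}{s{\left(-9,-12 \right)} + 289} = \frac{\frac{1}{\sqrt{-100 + 193} - 169} - \frac{3}{5}}{-9 + 289} = \frac{\frac{1}{\sqrt{93} - 169} - \frac{3}{5}}{280} = \left(\frac{1}{-169 + \sqrt{93}} - \frac{3}{5}\right) \frac{1}{280} = \left(- \frac{3}{5} + \frac{1}{-169 + \sqrt{93}}\right) \frac{1}{280} = - \frac{3}{1400} + \frac{1}{280 \left(-169 + \sqrt{93}\right)}$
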